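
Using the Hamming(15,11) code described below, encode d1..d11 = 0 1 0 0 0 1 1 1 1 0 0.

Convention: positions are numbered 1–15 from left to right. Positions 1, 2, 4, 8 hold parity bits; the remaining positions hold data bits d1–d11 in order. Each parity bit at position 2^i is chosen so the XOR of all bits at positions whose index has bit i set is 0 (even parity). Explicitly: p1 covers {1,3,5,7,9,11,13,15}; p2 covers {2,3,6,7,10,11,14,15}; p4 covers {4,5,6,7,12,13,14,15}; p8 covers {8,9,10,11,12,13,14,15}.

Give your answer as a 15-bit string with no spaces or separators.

100110000111100

Place data at non-parity positions: p1 p2 0 p4 1 0 0 p8 0 1 1 1 1 0 0
p1 (pos 1,3,5,7,9,11,13,15): XOR of data positions = 0⊕1⊕0⊕0⊕1⊕1⊕0 = 1
p2 (pos 2,3,6,7,10,11,14,15): XOR of data positions = 0⊕0⊕0⊕1⊕1⊕0⊕0 = 0
p4 (pos 4,5,6,7,12,13,14,15): XOR of data positions = 1⊕0⊕0⊕1⊕1⊕0⊕0 = 1
p8 (pos 8,9,10,11,12,13,14,15): XOR of data positions = 0⊕1⊕1⊕1⊕1⊕0⊕0 = 0
Codeword: 100110000111100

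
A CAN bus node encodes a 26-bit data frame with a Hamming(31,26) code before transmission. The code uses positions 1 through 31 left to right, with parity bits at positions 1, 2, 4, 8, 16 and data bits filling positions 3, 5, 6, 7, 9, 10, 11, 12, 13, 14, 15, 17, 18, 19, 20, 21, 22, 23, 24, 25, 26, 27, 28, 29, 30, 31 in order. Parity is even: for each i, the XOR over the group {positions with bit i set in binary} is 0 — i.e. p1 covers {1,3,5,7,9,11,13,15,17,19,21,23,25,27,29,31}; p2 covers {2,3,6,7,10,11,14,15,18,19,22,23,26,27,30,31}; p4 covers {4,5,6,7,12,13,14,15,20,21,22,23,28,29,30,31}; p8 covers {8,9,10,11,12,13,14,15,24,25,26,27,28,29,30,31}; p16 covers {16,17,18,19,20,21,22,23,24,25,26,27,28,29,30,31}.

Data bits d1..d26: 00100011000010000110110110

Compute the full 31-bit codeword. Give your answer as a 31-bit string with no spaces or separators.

Place data at non-parity positions: p1 p2 0 p4 0 1 0 p8 0 0 1 1 0 0 0 p16 0 1 0 0 0 0 1 1 0 1 1 0 1 1 0
p1 (pos 1,3,5,7,9,11,13,15,17,19,21,23,25,27,29,31): XOR of data positions = 0⊕0⊕0⊕0⊕1⊕0⊕0⊕0⊕0⊕0⊕1⊕0⊕1⊕1⊕0 = 0
p2 (pos 2,3,6,7,10,11,14,15,18,19,22,23,26,27,30,31): XOR of data positions = 0⊕1⊕0⊕0⊕1⊕0⊕0⊕1⊕0⊕0⊕1⊕1⊕1⊕1⊕0 = 1
p4 (pos 4,5,6,7,12,13,14,15,20,21,22,23,28,29,30,31): XOR of data positions = 0⊕1⊕0⊕1⊕0⊕0⊕0⊕0⊕0⊕0⊕1⊕0⊕1⊕1⊕0 = 1
p8 (pos 8,9,10,11,12,13,14,15,24,25,26,27,28,29,30,31): XOR of data positions = 0⊕0⊕1⊕1⊕0⊕0⊕0⊕1⊕0⊕1⊕1⊕0⊕1⊕1⊕0 = 1
p16 (pos 16,17,18,19,20,21,22,23,24,25,26,27,28,29,30,31): XOR of data positions = 0⊕1⊕0⊕0⊕0⊕0⊕1⊕1⊕0⊕1⊕1⊕0⊕1⊕1⊕0 = 1
Codeword: 0101010100110001010000110110110

0101010100110001010000110110110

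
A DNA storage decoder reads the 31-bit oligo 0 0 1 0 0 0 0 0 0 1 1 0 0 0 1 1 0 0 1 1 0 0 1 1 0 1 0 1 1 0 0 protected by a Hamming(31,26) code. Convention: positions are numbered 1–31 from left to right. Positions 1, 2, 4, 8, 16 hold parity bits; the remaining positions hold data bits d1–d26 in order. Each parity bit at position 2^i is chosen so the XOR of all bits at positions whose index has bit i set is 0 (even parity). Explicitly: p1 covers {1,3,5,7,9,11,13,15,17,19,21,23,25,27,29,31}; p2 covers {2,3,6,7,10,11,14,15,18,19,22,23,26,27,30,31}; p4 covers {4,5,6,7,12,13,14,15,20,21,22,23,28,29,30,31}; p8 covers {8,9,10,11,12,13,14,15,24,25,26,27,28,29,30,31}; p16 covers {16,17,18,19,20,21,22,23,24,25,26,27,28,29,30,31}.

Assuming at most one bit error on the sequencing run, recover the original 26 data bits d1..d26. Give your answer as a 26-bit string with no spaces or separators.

10000110011001100110101100

s1 (pos 1,3,5,7,9,11,13,15,17,19,21,23,25,27,29,31): 0⊕1⊕0⊕0⊕0⊕1⊕0⊕1⊕0⊕1⊕0⊕1⊕0⊕0⊕1⊕0 = 0
s2 (pos 2,3,6,7,10,11,14,15,18,19,22,23,26,27,30,31): 0⊕1⊕0⊕0⊕1⊕1⊕0⊕1⊕0⊕1⊕0⊕1⊕1⊕0⊕0⊕0 = 1
s4 (pos 4,5,6,7,12,13,14,15,20,21,22,23,28,29,30,31): 0⊕0⊕0⊕0⊕0⊕0⊕0⊕1⊕1⊕0⊕0⊕1⊕1⊕1⊕0⊕0 = 1
s8 (pos 8,9,10,11,12,13,14,15,24,25,26,27,28,29,30,31): 0⊕0⊕1⊕1⊕0⊕0⊕0⊕1⊕1⊕0⊕1⊕0⊕1⊕1⊕0⊕0 = 1
s16 (pos 16,17,18,19,20,21,22,23,24,25,26,27,28,29,30,31): 1⊕0⊕0⊕1⊕1⊕0⊕0⊕1⊕1⊕0⊕1⊕0⊕1⊕1⊕0⊕0 = 0
Syndrome s16…s1 = 01110 → error at position 14.
Flip position 14: 0010000001100011001100110101100 → 0010000001100111001100110101100
Read data bits from positions 3,5,6,7,9,10,11,12,13,14,15,17,18,19,20,21,22,23,24,25,26,27,28,29,30,31: 10000110011001100110101100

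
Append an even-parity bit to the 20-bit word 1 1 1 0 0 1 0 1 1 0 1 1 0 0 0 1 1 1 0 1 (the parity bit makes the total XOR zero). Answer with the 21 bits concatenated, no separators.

111001011011000111010

XOR of the 20 data bits: 1⊕1⊕1⊕0⊕0⊕1⊕0⊕1⊕1⊕0⊕1⊕1⊕0⊕0⊕0⊕1⊕1⊕1⊕0⊕1 = 0
Parity bit = 0 (so all 21 bits XOR to 0).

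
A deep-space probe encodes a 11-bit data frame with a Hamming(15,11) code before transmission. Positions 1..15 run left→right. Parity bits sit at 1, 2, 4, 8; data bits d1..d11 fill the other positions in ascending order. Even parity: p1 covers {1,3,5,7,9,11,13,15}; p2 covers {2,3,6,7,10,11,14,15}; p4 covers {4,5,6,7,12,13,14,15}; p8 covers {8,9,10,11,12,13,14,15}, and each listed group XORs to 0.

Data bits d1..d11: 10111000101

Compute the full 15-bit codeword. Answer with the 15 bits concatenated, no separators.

101001111000101

Place data at non-parity positions: p1 p2 1 p4 0 1 1 p8 1 0 0 0 1 0 1
p1 (pos 1,3,5,7,9,11,13,15): XOR of data positions = 1⊕0⊕1⊕1⊕0⊕1⊕1 = 1
p2 (pos 2,3,6,7,10,11,14,15): XOR of data positions = 1⊕1⊕1⊕0⊕0⊕0⊕1 = 0
p4 (pos 4,5,6,7,12,13,14,15): XOR of data positions = 0⊕1⊕1⊕0⊕1⊕0⊕1 = 0
p8 (pos 8,9,10,11,12,13,14,15): XOR of data positions = 1⊕0⊕0⊕0⊕1⊕0⊕1 = 1
Codeword: 101001111000101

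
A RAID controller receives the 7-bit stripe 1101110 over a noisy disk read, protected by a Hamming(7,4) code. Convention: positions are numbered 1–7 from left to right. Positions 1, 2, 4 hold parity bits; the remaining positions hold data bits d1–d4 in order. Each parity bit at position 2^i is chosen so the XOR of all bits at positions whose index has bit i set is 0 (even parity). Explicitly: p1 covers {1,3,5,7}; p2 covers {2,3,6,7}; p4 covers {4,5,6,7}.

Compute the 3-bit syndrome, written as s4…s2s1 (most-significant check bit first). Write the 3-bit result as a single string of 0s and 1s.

100

s1 (pos 1,3,5,7): 1⊕0⊕1⊕0 = 0
s2 (pos 2,3,6,7): 1⊕0⊕1⊕0 = 0
s4 (pos 4,5,6,7): 1⊕1⊕1⊕0 = 1
Syndrome s4…s1 = 100 → error at position 4.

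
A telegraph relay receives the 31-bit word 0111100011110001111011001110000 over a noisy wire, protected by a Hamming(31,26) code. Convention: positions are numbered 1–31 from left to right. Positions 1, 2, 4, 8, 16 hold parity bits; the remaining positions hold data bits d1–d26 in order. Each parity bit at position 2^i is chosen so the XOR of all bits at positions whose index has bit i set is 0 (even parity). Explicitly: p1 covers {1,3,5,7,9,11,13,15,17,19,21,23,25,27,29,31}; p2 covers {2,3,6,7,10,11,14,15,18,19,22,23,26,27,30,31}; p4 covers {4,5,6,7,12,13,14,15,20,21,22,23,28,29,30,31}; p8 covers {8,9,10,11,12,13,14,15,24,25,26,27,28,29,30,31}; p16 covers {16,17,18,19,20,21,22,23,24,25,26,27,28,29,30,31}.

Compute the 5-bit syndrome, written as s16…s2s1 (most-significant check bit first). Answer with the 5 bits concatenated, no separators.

s1 (pos 1,3,5,7,9,11,13,15,17,19,21,23,25,27,29,31): 0⊕1⊕1⊕0⊕1⊕1⊕0⊕0⊕1⊕1⊕1⊕0⊕1⊕1⊕0⊕0 = 1
s2 (pos 2,3,6,7,10,11,14,15,18,19,22,23,26,27,30,31): 1⊕1⊕0⊕0⊕1⊕1⊕0⊕0⊕1⊕1⊕1⊕0⊕1⊕1⊕0⊕0 = 1
s4 (pos 4,5,6,7,12,13,14,15,20,21,22,23,28,29,30,31): 1⊕1⊕0⊕0⊕1⊕0⊕0⊕0⊕0⊕1⊕1⊕0⊕0⊕0⊕0⊕0 = 1
s8 (pos 8,9,10,11,12,13,14,15,24,25,26,27,28,29,30,31): 0⊕1⊕1⊕1⊕1⊕0⊕0⊕0⊕0⊕1⊕1⊕1⊕0⊕0⊕0⊕0 = 1
s16 (pos 16,17,18,19,20,21,22,23,24,25,26,27,28,29,30,31): 1⊕1⊕1⊕1⊕0⊕1⊕1⊕0⊕0⊕1⊕1⊕1⊕0⊕0⊕0⊕0 = 1
Syndrome s16…s1 = 11111 → error at position 31.

11111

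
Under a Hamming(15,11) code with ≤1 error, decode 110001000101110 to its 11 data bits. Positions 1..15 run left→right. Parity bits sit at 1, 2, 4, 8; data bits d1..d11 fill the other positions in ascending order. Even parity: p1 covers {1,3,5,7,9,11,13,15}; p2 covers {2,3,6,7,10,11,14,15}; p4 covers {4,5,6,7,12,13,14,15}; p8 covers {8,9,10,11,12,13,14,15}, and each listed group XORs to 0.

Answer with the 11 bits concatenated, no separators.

00100101110

s1 (pos 1,3,5,7,9,11,13,15): 1⊕0⊕0⊕0⊕0⊕0⊕1⊕0 = 0
s2 (pos 2,3,6,7,10,11,14,15): 1⊕0⊕1⊕0⊕1⊕0⊕1⊕0 = 0
s4 (pos 4,5,6,7,12,13,14,15): 0⊕0⊕1⊕0⊕1⊕1⊕1⊕0 = 0
s8 (pos 8,9,10,11,12,13,14,15): 0⊕0⊕1⊕0⊕1⊕1⊕1⊕0 = 0
Syndrome s8…s1 = 0000 → no error.
Read data bits from positions 3,5,6,7,9,10,11,12,13,14,15: 00100101110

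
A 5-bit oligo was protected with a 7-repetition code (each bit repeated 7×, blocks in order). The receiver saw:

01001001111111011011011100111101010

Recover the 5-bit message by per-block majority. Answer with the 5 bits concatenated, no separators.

01111

Block 1 (0100100): 2 ones → 0
Block 2 (1111111): 7 ones → 1
Block 3 (0110110): 4 ones → 1
Block 4 (1110011): 5 ones → 1
Block 5 (1101010): 4 ones → 1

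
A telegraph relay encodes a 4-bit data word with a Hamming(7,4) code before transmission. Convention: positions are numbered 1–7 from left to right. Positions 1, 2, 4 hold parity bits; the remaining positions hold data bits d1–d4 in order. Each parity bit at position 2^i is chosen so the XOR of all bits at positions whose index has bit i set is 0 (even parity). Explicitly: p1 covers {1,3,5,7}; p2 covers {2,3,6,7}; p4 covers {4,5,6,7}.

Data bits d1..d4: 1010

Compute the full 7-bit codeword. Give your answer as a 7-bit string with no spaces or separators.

Place data at non-parity positions: p1 p2 1 p4 0 1 0
p1 (pos 1,3,5,7): XOR of data positions = 1⊕0⊕0 = 1
p2 (pos 2,3,6,7): XOR of data positions = 1⊕1⊕0 = 0
p4 (pos 4,5,6,7): XOR of data positions = 0⊕1⊕0 = 1
Codeword: 1011010

1011010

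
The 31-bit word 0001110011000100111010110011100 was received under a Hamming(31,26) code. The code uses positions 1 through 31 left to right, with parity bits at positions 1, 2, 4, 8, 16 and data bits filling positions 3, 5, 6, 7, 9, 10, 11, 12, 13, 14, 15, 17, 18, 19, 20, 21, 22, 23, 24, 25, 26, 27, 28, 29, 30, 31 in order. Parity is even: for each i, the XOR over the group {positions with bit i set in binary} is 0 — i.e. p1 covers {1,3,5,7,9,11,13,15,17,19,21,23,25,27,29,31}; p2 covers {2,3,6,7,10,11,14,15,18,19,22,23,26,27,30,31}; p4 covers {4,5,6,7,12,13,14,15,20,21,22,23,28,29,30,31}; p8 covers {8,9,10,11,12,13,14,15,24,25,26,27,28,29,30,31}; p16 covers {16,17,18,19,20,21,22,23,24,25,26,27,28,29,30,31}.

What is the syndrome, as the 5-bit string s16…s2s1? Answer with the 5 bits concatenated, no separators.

s1 (pos 1,3,5,7,9,11,13,15,17,19,21,23,25,27,29,31): 0⊕0⊕1⊕0⊕1⊕0⊕0⊕0⊕1⊕1⊕1⊕1⊕0⊕1⊕1⊕0 = 0
s2 (pos 2,3,6,7,10,11,14,15,18,19,22,23,26,27,30,31): 0⊕0⊕1⊕0⊕1⊕0⊕1⊕0⊕1⊕1⊕0⊕1⊕0⊕1⊕0⊕0 = 1
s4 (pos 4,5,6,7,12,13,14,15,20,21,22,23,28,29,30,31): 1⊕1⊕1⊕0⊕0⊕0⊕1⊕0⊕0⊕1⊕0⊕1⊕1⊕1⊕0⊕0 = 0
s8 (pos 8,9,10,11,12,13,14,15,24,25,26,27,28,29,30,31): 0⊕1⊕1⊕0⊕0⊕0⊕1⊕0⊕1⊕0⊕0⊕1⊕1⊕1⊕0⊕0 = 1
s16 (pos 16,17,18,19,20,21,22,23,24,25,26,27,28,29,30,31): 0⊕1⊕1⊕1⊕0⊕1⊕0⊕1⊕1⊕0⊕0⊕1⊕1⊕1⊕0⊕0 = 1
Syndrome s16…s1 = 11010 → error at position 26.

11010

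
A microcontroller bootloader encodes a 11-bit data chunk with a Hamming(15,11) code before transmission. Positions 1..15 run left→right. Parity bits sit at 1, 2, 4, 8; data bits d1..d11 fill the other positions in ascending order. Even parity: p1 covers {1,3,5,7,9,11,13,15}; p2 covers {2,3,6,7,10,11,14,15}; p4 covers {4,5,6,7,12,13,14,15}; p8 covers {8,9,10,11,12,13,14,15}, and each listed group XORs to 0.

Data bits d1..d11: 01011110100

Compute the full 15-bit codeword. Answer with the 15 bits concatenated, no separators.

Place data at non-parity positions: p1 p2 0 p4 1 0 1 p8 1 1 1 0 1 0 0
p1 (pos 1,3,5,7,9,11,13,15): XOR of data positions = 0⊕1⊕1⊕1⊕1⊕1⊕0 = 1
p2 (pos 2,3,6,7,10,11,14,15): XOR of data positions = 0⊕0⊕1⊕1⊕1⊕0⊕0 = 1
p4 (pos 4,5,6,7,12,13,14,15): XOR of data positions = 1⊕0⊕1⊕0⊕1⊕0⊕0 = 1
p8 (pos 8,9,10,11,12,13,14,15): XOR of data positions = 1⊕1⊕1⊕0⊕1⊕0⊕0 = 0
Codeword: 110110101110100

110110101110100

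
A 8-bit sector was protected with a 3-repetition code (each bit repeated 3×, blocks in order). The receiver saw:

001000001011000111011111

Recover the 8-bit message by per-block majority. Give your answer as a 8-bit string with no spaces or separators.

Block 1 (001): 1 one → 0
Block 2 (000): 0 ones → 0
Block 3 (001): 1 one → 0
Block 4 (011): 2 ones → 1
Block 5 (000): 0 ones → 0
Block 6 (111): 3 ones → 1
Block 7 (011): 2 ones → 1
Block 8 (111): 3 ones → 1

00010111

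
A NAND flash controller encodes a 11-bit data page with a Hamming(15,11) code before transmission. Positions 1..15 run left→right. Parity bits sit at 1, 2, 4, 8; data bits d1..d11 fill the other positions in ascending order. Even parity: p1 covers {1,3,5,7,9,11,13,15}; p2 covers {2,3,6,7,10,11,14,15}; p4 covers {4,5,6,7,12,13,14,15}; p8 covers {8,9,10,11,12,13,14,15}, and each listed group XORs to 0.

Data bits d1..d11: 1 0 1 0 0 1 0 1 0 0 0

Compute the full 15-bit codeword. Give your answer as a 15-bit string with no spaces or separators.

111001000101000

Place data at non-parity positions: p1 p2 1 p4 0 1 0 p8 0 1 0 1 0 0 0
p1 (pos 1,3,5,7,9,11,13,15): XOR of data positions = 1⊕0⊕0⊕0⊕0⊕0⊕0 = 1
p2 (pos 2,3,6,7,10,11,14,15): XOR of data positions = 1⊕1⊕0⊕1⊕0⊕0⊕0 = 1
p4 (pos 4,5,6,7,12,13,14,15): XOR of data positions = 0⊕1⊕0⊕1⊕0⊕0⊕0 = 0
p8 (pos 8,9,10,11,12,13,14,15): XOR of data positions = 0⊕1⊕0⊕1⊕0⊕0⊕0 = 0
Codeword: 111001000101000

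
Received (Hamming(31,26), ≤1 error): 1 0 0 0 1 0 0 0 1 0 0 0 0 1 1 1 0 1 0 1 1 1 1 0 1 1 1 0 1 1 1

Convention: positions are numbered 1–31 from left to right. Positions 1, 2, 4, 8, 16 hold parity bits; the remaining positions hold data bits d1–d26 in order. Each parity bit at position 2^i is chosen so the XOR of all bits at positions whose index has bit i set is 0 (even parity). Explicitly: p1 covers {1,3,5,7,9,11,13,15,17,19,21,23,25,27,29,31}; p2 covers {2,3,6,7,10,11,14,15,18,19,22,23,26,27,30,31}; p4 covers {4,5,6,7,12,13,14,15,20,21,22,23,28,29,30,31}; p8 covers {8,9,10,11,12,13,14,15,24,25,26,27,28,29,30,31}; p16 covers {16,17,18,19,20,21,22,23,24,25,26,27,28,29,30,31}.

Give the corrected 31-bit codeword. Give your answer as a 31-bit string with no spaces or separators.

s1 (pos 1,3,5,7,9,11,13,15,17,19,21,23,25,27,29,31): 1⊕0⊕1⊕0⊕1⊕0⊕0⊕1⊕0⊕0⊕1⊕1⊕1⊕1⊕1⊕1 = 0
s2 (pos 2,3,6,7,10,11,14,15,18,19,22,23,26,27,30,31): 0⊕0⊕0⊕0⊕0⊕0⊕1⊕1⊕1⊕0⊕1⊕1⊕1⊕1⊕1⊕1 = 1
s4 (pos 4,5,6,7,12,13,14,15,20,21,22,23,28,29,30,31): 0⊕1⊕0⊕0⊕0⊕0⊕1⊕1⊕1⊕1⊕1⊕1⊕0⊕1⊕1⊕1 = 0
s8 (pos 8,9,10,11,12,13,14,15,24,25,26,27,28,29,30,31): 0⊕1⊕0⊕0⊕0⊕0⊕1⊕1⊕0⊕1⊕1⊕1⊕0⊕1⊕1⊕1 = 1
s16 (pos 16,17,18,19,20,21,22,23,24,25,26,27,28,29,30,31): 1⊕0⊕1⊕0⊕1⊕1⊕1⊕1⊕0⊕1⊕1⊕1⊕0⊕1⊕1⊕1 = 0
Syndrome s16…s1 = 01010 → error at position 10.
Flip position 10: 1000100010000111010111101110111 → 1000100011000111010111101110111

1000100011000111010111101110111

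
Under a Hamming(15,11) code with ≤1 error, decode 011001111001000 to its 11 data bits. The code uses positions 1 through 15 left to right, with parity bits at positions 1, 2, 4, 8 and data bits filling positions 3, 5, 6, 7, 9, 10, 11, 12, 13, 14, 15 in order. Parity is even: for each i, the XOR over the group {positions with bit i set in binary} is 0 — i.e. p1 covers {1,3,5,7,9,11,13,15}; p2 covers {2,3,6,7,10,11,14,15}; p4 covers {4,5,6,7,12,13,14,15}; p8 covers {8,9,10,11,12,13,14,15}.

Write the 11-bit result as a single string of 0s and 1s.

10111001100

s1 (pos 1,3,5,7,9,11,13,15): 0⊕1⊕0⊕1⊕1⊕0⊕0⊕0 = 1
s2 (pos 2,3,6,7,10,11,14,15): 1⊕1⊕1⊕1⊕0⊕0⊕0⊕0 = 0
s4 (pos 4,5,6,7,12,13,14,15): 0⊕0⊕1⊕1⊕1⊕0⊕0⊕0 = 1
s8 (pos 8,9,10,11,12,13,14,15): 1⊕1⊕0⊕0⊕1⊕0⊕0⊕0 = 1
Syndrome s8…s1 = 1101 → error at position 13.
Flip position 13: 011001111001000 → 011001111001100
Read data bits from positions 3,5,6,7,9,10,11,12,13,14,15: 10111001100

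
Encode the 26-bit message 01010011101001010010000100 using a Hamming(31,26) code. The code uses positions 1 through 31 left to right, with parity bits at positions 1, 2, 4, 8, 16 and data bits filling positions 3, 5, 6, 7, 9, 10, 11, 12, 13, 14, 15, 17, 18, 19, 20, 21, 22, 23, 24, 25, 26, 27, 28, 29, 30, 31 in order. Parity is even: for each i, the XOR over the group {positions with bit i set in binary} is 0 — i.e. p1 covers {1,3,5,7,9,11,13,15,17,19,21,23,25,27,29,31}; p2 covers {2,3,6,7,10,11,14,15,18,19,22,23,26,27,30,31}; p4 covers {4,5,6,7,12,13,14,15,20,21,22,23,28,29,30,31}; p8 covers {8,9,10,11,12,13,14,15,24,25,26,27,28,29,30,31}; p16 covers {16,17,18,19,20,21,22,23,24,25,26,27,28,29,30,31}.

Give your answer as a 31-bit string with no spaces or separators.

0001101000111010001010010000100

Place data at non-parity positions: p1 p2 0 p4 1 0 1 p8 0 0 1 1 1 0 1 p16 0 0 1 0 1 0 0 1 0 0 0 0 1 0 0
p1 (pos 1,3,5,7,9,11,13,15,17,19,21,23,25,27,29,31): XOR of data positions = 0⊕1⊕1⊕0⊕1⊕1⊕1⊕0⊕1⊕1⊕0⊕0⊕0⊕1⊕0 = 0
p2 (pos 2,3,6,7,10,11,14,15,18,19,22,23,26,27,30,31): XOR of data positions = 0⊕0⊕1⊕0⊕1⊕0⊕1⊕0⊕1⊕0⊕0⊕0⊕0⊕0⊕0 = 0
p4 (pos 4,5,6,7,12,13,14,15,20,21,22,23,28,29,30,31): XOR of data positions = 1⊕0⊕1⊕1⊕1⊕0⊕1⊕0⊕1⊕0⊕0⊕0⊕1⊕0⊕0 = 1
p8 (pos 8,9,10,11,12,13,14,15,24,25,26,27,28,29,30,31): XOR of data positions = 0⊕0⊕1⊕1⊕1⊕0⊕1⊕1⊕0⊕0⊕0⊕0⊕1⊕0⊕0 = 0
p16 (pos 16,17,18,19,20,21,22,23,24,25,26,27,28,29,30,31): XOR of data positions = 0⊕0⊕1⊕0⊕1⊕0⊕0⊕1⊕0⊕0⊕0⊕0⊕1⊕0⊕0 = 0
Codeword: 0001101000111010001010010000100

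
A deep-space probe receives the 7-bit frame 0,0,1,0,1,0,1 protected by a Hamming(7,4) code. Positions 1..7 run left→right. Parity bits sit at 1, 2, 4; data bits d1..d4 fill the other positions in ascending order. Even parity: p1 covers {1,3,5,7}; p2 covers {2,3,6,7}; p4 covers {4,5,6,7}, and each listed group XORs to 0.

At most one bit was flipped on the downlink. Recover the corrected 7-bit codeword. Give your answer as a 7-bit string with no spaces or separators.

1010101

s1 (pos 1,3,5,7): 0⊕1⊕1⊕1 = 1
s2 (pos 2,3,6,7): 0⊕1⊕0⊕1 = 0
s4 (pos 4,5,6,7): 0⊕1⊕0⊕1 = 0
Syndrome s4…s1 = 001 → error at position 1.
Flip position 1: 0010101 → 1010101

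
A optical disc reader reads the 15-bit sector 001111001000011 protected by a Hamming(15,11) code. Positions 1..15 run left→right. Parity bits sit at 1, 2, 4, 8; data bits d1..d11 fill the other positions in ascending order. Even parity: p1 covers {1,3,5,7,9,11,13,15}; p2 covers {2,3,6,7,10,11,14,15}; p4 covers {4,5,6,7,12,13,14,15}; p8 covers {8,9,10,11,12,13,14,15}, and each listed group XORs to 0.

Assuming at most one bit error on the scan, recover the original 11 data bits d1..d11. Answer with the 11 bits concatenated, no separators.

11101001011

s1 (pos 1,3,5,7,9,11,13,15): 0⊕1⊕1⊕0⊕1⊕0⊕0⊕1 = 0
s2 (pos 2,3,6,7,10,11,14,15): 0⊕1⊕1⊕0⊕0⊕0⊕1⊕1 = 0
s4 (pos 4,5,6,7,12,13,14,15): 1⊕1⊕1⊕0⊕0⊕0⊕1⊕1 = 1
s8 (pos 8,9,10,11,12,13,14,15): 0⊕1⊕0⊕0⊕0⊕0⊕1⊕1 = 1
Syndrome s8…s1 = 1100 → error at position 12.
Flip position 12: 001111001000011 → 001111001001011
Read data bits from positions 3,5,6,7,9,10,11,12,13,14,15: 11101001011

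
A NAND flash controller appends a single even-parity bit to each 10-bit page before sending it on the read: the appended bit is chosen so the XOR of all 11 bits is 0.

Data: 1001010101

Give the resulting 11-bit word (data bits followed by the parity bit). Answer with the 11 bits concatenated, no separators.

XOR of the 10 data bits: 1⊕0⊕0⊕1⊕0⊕1⊕0⊕1⊕0⊕1 = 1
Parity bit = 1 (so all 11 bits XOR to 0).

10010101011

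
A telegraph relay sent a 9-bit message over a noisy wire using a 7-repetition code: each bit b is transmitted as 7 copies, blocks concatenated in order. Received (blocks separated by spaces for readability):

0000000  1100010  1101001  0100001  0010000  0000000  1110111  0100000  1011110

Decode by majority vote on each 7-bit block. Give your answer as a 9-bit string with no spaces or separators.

Block 1 (0000000): 0 ones → 0
Block 2 (1100010): 3 ones → 0
Block 3 (1101001): 4 ones → 1
Block 4 (0100001): 2 ones → 0
Block 5 (0010000): 1 one → 0
Block 6 (0000000): 0 ones → 0
Block 7 (1110111): 6 ones → 1
Block 8 (0100000): 1 one → 0
Block 9 (1011110): 5 ones → 1

001000101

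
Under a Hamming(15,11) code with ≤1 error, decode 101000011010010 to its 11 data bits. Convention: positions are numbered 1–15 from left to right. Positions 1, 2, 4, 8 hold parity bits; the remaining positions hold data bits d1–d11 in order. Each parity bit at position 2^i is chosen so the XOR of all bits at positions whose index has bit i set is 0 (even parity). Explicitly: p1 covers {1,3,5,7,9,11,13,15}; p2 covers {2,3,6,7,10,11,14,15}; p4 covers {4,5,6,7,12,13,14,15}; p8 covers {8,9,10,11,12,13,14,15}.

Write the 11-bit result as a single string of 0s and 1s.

s1 (pos 1,3,5,7,9,11,13,15): 1⊕1⊕0⊕0⊕1⊕1⊕0⊕0 = 0
s2 (pos 2,3,6,7,10,11,14,15): 0⊕1⊕0⊕0⊕0⊕1⊕1⊕0 = 1
s4 (pos 4,5,6,7,12,13,14,15): 0⊕0⊕0⊕0⊕0⊕0⊕1⊕0 = 1
s8 (pos 8,9,10,11,12,13,14,15): 1⊕1⊕0⊕1⊕0⊕0⊕1⊕0 = 0
Syndrome s8…s1 = 0110 → error at position 6.
Flip position 6: 101000011010010 → 101001011010010
Read data bits from positions 3,5,6,7,9,10,11,12,13,14,15: 10101010010

10101010010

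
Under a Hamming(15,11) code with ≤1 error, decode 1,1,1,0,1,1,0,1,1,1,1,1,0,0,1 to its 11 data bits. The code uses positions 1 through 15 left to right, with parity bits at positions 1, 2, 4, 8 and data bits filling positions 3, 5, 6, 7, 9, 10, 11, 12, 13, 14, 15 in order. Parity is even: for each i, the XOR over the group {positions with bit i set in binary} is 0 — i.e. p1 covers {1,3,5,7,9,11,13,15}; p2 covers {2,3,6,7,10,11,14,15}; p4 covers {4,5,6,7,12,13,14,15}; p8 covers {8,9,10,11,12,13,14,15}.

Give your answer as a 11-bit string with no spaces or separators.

11101111001

s1 (pos 1,3,5,7,9,11,13,15): 1⊕1⊕1⊕0⊕1⊕1⊕0⊕1 = 0
s2 (pos 2,3,6,7,10,11,14,15): 1⊕1⊕1⊕0⊕1⊕1⊕0⊕1 = 0
s4 (pos 4,5,6,7,12,13,14,15): 0⊕1⊕1⊕0⊕1⊕0⊕0⊕1 = 0
s8 (pos 8,9,10,11,12,13,14,15): 1⊕1⊕1⊕1⊕1⊕0⊕0⊕1 = 0
Syndrome s8…s1 = 0000 → no error.
Read data bits from positions 3,5,6,7,9,10,11,12,13,14,15: 11101111001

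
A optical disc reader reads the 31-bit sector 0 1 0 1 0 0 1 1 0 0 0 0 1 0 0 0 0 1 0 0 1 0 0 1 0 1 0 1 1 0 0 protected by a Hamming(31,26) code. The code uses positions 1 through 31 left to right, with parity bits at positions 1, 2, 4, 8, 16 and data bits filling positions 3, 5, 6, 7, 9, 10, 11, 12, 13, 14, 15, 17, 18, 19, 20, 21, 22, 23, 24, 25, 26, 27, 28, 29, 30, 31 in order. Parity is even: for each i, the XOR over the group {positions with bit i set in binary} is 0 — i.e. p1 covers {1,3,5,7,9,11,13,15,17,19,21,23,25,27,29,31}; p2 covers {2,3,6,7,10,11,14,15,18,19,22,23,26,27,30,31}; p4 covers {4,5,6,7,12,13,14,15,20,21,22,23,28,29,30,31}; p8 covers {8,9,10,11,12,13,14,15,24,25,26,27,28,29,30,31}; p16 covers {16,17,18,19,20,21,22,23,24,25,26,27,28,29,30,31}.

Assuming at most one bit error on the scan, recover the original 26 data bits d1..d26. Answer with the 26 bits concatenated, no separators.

00010000100010010010101100

s1 (pos 1,3,5,7,9,11,13,15,17,19,21,23,25,27,29,31): 0⊕0⊕0⊕1⊕0⊕0⊕1⊕0⊕0⊕0⊕1⊕0⊕0⊕0⊕1⊕0 = 0
s2 (pos 2,3,6,7,10,11,14,15,18,19,22,23,26,27,30,31): 1⊕0⊕0⊕1⊕0⊕0⊕0⊕0⊕1⊕0⊕0⊕0⊕1⊕0⊕0⊕0 = 0
s4 (pos 4,5,6,7,12,13,14,15,20,21,22,23,28,29,30,31): 1⊕0⊕0⊕1⊕0⊕1⊕0⊕0⊕0⊕1⊕0⊕0⊕1⊕1⊕0⊕0 = 0
s8 (pos 8,9,10,11,12,13,14,15,24,25,26,27,28,29,30,31): 1⊕0⊕0⊕0⊕0⊕1⊕0⊕0⊕1⊕0⊕1⊕0⊕1⊕1⊕0⊕0 = 0
s16 (pos 16,17,18,19,20,21,22,23,24,25,26,27,28,29,30,31): 0⊕0⊕1⊕0⊕0⊕1⊕0⊕0⊕1⊕0⊕1⊕0⊕1⊕1⊕0⊕0 = 0
Syndrome s16…s1 = 00000 → no error.
Read data bits from positions 3,5,6,7,9,10,11,12,13,14,15,17,18,19,20,21,22,23,24,25,26,27,28,29,30,31: 00010000100010010010101100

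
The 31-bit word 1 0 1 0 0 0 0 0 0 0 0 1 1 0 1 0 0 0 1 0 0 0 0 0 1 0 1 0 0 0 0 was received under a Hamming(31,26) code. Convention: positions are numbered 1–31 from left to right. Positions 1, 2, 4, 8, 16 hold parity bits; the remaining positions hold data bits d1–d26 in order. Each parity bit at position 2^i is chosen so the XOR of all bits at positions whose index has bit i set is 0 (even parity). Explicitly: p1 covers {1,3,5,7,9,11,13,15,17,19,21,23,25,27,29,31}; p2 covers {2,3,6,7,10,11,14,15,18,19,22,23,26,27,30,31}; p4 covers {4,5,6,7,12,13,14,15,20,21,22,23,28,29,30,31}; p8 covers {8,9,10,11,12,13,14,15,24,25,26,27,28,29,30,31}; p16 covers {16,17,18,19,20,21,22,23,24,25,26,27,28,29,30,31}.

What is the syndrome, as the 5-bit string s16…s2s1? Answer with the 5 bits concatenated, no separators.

11101

s1 (pos 1,3,5,7,9,11,13,15,17,19,21,23,25,27,29,31): 1⊕1⊕0⊕0⊕0⊕0⊕1⊕1⊕0⊕1⊕0⊕0⊕1⊕1⊕0⊕0 = 1
s2 (pos 2,3,6,7,10,11,14,15,18,19,22,23,26,27,30,31): 0⊕1⊕0⊕0⊕0⊕0⊕0⊕1⊕0⊕1⊕0⊕0⊕0⊕1⊕0⊕0 = 0
s4 (pos 4,5,6,7,12,13,14,15,20,21,22,23,28,29,30,31): 0⊕0⊕0⊕0⊕1⊕1⊕0⊕1⊕0⊕0⊕0⊕0⊕0⊕0⊕0⊕0 = 1
s8 (pos 8,9,10,11,12,13,14,15,24,25,26,27,28,29,30,31): 0⊕0⊕0⊕0⊕1⊕1⊕0⊕1⊕0⊕1⊕0⊕1⊕0⊕0⊕0⊕0 = 1
s16 (pos 16,17,18,19,20,21,22,23,24,25,26,27,28,29,30,31): 0⊕0⊕0⊕1⊕0⊕0⊕0⊕0⊕0⊕1⊕0⊕1⊕0⊕0⊕0⊕0 = 1
Syndrome s16…s1 = 11101 → error at position 29.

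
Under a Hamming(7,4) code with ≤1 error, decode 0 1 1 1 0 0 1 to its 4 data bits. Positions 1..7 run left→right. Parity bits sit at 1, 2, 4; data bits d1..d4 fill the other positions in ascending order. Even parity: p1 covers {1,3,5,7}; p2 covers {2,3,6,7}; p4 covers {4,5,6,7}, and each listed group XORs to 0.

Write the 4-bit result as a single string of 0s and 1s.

1001

s1 (pos 1,3,5,7): 0⊕1⊕0⊕1 = 0
s2 (pos 2,3,6,7): 1⊕1⊕0⊕1 = 1
s4 (pos 4,5,6,7): 1⊕0⊕0⊕1 = 0
Syndrome s4…s1 = 010 → error at position 2.
Flip position 2: 0111001 → 0011001
Read data bits from positions 3,5,6,7: 1001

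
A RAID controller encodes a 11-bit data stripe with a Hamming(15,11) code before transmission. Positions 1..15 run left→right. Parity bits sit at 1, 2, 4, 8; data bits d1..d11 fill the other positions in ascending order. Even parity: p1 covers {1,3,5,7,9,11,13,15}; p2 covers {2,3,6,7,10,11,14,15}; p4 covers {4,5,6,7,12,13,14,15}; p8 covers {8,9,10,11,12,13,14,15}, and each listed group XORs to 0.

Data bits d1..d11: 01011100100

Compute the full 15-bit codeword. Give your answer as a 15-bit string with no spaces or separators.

Place data at non-parity positions: p1 p2 0 p4 1 0 1 p8 1 1 0 0 1 0 0
p1 (pos 1,3,5,7,9,11,13,15): XOR of data positions = 0⊕1⊕1⊕1⊕0⊕1⊕0 = 0
p2 (pos 2,3,6,7,10,11,14,15): XOR of data positions = 0⊕0⊕1⊕1⊕0⊕0⊕0 = 0
p4 (pos 4,5,6,7,12,13,14,15): XOR of data positions = 1⊕0⊕1⊕0⊕1⊕0⊕0 = 1
p8 (pos 8,9,10,11,12,13,14,15): XOR of data positions = 1⊕1⊕0⊕0⊕1⊕0⊕0 = 1
Codeword: 000110111100100

000110111100100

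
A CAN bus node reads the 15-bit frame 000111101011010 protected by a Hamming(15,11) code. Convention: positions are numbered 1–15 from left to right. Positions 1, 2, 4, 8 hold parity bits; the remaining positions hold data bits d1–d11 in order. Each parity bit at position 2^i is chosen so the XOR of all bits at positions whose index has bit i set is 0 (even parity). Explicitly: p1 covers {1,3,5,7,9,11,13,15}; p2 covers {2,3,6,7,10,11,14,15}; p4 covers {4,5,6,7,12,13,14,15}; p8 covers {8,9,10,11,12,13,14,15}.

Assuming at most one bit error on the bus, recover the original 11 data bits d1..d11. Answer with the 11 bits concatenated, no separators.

s1 (pos 1,3,5,7,9,11,13,15): 0⊕0⊕1⊕1⊕1⊕1⊕0⊕0 = 0
s2 (pos 2,3,6,7,10,11,14,15): 0⊕0⊕1⊕1⊕0⊕1⊕1⊕0 = 0
s4 (pos 4,5,6,7,12,13,14,15): 1⊕1⊕1⊕1⊕1⊕0⊕1⊕0 = 0
s8 (pos 8,9,10,11,12,13,14,15): 0⊕1⊕0⊕1⊕1⊕0⊕1⊕0 = 0
Syndrome s8…s1 = 0000 → no error.
Read data bits from positions 3,5,6,7,9,10,11,12,13,14,15: 01111011010

01111011010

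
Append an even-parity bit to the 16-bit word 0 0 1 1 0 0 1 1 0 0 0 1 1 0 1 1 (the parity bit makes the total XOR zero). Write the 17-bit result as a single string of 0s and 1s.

XOR of the 16 data bits: 0⊕0⊕1⊕1⊕0⊕0⊕1⊕1⊕0⊕0⊕0⊕1⊕1⊕0⊕1⊕1 = 0
Parity bit = 0 (so all 17 bits XOR to 0).

00110011000110110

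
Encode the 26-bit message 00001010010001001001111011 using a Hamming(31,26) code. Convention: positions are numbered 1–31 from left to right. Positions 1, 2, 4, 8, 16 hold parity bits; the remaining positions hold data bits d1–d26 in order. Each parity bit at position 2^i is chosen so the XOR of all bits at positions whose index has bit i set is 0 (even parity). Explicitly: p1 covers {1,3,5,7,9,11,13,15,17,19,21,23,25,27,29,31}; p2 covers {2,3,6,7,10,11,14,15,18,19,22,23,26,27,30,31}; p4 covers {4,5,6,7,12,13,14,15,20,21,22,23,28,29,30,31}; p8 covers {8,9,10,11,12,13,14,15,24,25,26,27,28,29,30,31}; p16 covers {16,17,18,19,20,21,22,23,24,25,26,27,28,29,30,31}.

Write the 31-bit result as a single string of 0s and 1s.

Place data at non-parity positions: p1 p2 0 p4 0 0 0 p8 1 0 1 0 0 1 0 p16 0 0 1 0 0 1 0 0 1 1 1 1 0 1 1
p1 (pos 1,3,5,7,9,11,13,15,17,19,21,23,25,27,29,31): XOR of data positions = 0⊕0⊕0⊕1⊕1⊕0⊕0⊕0⊕1⊕0⊕0⊕1⊕1⊕0⊕1 = 0
p2 (pos 2,3,6,7,10,11,14,15,18,19,22,23,26,27,30,31): XOR of data positions = 0⊕0⊕0⊕0⊕1⊕1⊕0⊕0⊕1⊕1⊕0⊕1⊕1⊕1⊕1 = 0
p4 (pos 4,5,6,7,12,13,14,15,20,21,22,23,28,29,30,31): XOR of data positions = 0⊕0⊕0⊕0⊕0⊕1⊕0⊕0⊕0⊕1⊕0⊕1⊕0⊕1⊕1 = 1
p8 (pos 8,9,10,11,12,13,14,15,24,25,26,27,28,29,30,31): XOR of data positions = 1⊕0⊕1⊕0⊕0⊕1⊕0⊕0⊕1⊕1⊕1⊕1⊕0⊕1⊕1 = 1
p16 (pos 16,17,18,19,20,21,22,23,24,25,26,27,28,29,30,31): XOR of data positions = 0⊕0⊕1⊕0⊕0⊕1⊕0⊕0⊕1⊕1⊕1⊕1⊕0⊕1⊕1 = 0
Codeword: 0001000110100100001001001111011

0001000110100100001001001111011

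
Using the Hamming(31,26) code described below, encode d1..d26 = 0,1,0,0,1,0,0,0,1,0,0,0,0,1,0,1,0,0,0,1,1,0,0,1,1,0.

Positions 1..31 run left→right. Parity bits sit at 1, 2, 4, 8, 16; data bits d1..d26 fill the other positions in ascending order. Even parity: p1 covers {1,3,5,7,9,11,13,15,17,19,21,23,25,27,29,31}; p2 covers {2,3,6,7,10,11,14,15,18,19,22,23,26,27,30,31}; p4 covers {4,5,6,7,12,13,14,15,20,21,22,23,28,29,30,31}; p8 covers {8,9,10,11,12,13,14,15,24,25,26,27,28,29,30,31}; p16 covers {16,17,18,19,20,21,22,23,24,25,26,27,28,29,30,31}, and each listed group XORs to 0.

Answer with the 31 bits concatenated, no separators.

1101100010001000001010001100110

Place data at non-parity positions: p1 p2 0 p4 1 0 0 p8 1 0 0 0 1 0 0 p16 0 0 1 0 1 0 0 0 1 1 0 0 1 1 0
p1 (pos 1,3,5,7,9,11,13,15,17,19,21,23,25,27,29,31): XOR of data positions = 0⊕1⊕0⊕1⊕0⊕1⊕0⊕0⊕1⊕1⊕0⊕1⊕0⊕1⊕0 = 1
p2 (pos 2,3,6,7,10,11,14,15,18,19,22,23,26,27,30,31): XOR of data positions = 0⊕0⊕0⊕0⊕0⊕0⊕0⊕0⊕1⊕0⊕0⊕1⊕0⊕1⊕0 = 1
p4 (pos 4,5,6,7,12,13,14,15,20,21,22,23,28,29,30,31): XOR of data positions = 1⊕0⊕0⊕0⊕1⊕0⊕0⊕0⊕1⊕0⊕0⊕0⊕1⊕1⊕0 = 1
p8 (pos 8,9,10,11,12,13,14,15,24,25,26,27,28,29,30,31): XOR of data positions = 1⊕0⊕0⊕0⊕1⊕0⊕0⊕0⊕1⊕1⊕0⊕0⊕1⊕1⊕0 = 0
p16 (pos 16,17,18,19,20,21,22,23,24,25,26,27,28,29,30,31): XOR of data positions = 0⊕0⊕1⊕0⊕1⊕0⊕0⊕0⊕1⊕1⊕0⊕0⊕1⊕1⊕0 = 0
Codeword: 1101100010001000001010001100110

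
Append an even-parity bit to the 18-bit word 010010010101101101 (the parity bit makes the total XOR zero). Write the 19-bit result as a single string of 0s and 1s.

XOR of the 18 data bits: 0⊕1⊕0⊕0⊕1⊕0⊕0⊕1⊕0⊕1⊕0⊕1⊕1⊕0⊕1⊕1⊕0⊕1 = 1
Parity bit = 1 (so all 19 bits XOR to 0).

0100100101011011011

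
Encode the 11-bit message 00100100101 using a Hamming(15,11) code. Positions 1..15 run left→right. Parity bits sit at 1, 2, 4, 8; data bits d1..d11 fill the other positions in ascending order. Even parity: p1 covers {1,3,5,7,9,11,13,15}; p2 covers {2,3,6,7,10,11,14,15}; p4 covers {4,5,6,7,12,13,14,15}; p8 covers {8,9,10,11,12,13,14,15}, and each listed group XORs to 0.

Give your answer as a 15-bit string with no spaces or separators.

010101010100101

Place data at non-parity positions: p1 p2 0 p4 0 1 0 p8 0 1 0 0 1 0 1
p1 (pos 1,3,5,7,9,11,13,15): XOR of data positions = 0⊕0⊕0⊕0⊕0⊕1⊕1 = 0
p2 (pos 2,3,6,7,10,11,14,15): XOR of data positions = 0⊕1⊕0⊕1⊕0⊕0⊕1 = 1
p4 (pos 4,5,6,7,12,13,14,15): XOR of data positions = 0⊕1⊕0⊕0⊕1⊕0⊕1 = 1
p8 (pos 8,9,10,11,12,13,14,15): XOR of data positions = 0⊕1⊕0⊕0⊕1⊕0⊕1 = 1
Codeword: 010101010100101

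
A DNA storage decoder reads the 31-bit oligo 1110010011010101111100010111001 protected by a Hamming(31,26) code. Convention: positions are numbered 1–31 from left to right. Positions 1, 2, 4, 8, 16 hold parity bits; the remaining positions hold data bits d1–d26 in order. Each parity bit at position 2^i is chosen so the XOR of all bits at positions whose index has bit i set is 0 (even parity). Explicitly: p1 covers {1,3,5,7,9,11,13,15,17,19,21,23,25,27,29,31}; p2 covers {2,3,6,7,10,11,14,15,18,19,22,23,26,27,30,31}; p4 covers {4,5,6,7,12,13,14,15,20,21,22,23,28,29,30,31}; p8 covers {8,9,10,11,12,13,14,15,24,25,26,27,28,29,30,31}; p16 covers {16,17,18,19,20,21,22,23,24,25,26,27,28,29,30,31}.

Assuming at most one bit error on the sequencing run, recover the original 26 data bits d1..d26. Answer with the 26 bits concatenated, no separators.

10100101010111100010111001

s1 (pos 1,3,5,7,9,11,13,15,17,19,21,23,25,27,29,31): 1⊕1⊕0⊕0⊕1⊕0⊕0⊕0⊕1⊕1⊕0⊕0⊕0⊕1⊕0⊕1 = 1
s2 (pos 2,3,6,7,10,11,14,15,18,19,22,23,26,27,30,31): 1⊕1⊕1⊕0⊕1⊕0⊕1⊕0⊕1⊕1⊕0⊕0⊕1⊕1⊕0⊕1 = 0
s4 (pos 4,5,6,7,12,13,14,15,20,21,22,23,28,29,30,31): 0⊕0⊕1⊕0⊕1⊕0⊕1⊕0⊕1⊕0⊕0⊕0⊕1⊕0⊕0⊕1 = 0
s8 (pos 8,9,10,11,12,13,14,15,24,25,26,27,28,29,30,31): 0⊕1⊕1⊕0⊕1⊕0⊕1⊕0⊕1⊕0⊕1⊕1⊕1⊕0⊕0⊕1 = 1
s16 (pos 16,17,18,19,20,21,22,23,24,25,26,27,28,29,30,31): 1⊕1⊕1⊕1⊕1⊕0⊕0⊕0⊕1⊕0⊕1⊕1⊕1⊕0⊕0⊕1 = 0
Syndrome s16…s1 = 01001 → error at position 9.
Flip position 9: 1110010011010101111100010111001 → 1110010001010101111100010111001
Read data bits from positions 3,5,6,7,9,10,11,12,13,14,15,17,18,19,20,21,22,23,24,25,26,27,28,29,30,31: 10100101010111100010111001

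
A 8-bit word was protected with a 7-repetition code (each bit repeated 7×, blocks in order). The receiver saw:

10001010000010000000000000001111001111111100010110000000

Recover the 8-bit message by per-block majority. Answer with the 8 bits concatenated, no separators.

Block 1 (1000101): 3 ones → 0
Block 2 (0000010): 1 one → 0
Block 3 (0000000): 0 ones → 0
Block 4 (0000000): 0 ones → 0
Block 5 (1111001): 5 ones → 1
Block 6 (1111111): 7 ones → 1
Block 7 (0001011): 3 ones → 0
Block 8 (0000000): 0 ones → 0

00001100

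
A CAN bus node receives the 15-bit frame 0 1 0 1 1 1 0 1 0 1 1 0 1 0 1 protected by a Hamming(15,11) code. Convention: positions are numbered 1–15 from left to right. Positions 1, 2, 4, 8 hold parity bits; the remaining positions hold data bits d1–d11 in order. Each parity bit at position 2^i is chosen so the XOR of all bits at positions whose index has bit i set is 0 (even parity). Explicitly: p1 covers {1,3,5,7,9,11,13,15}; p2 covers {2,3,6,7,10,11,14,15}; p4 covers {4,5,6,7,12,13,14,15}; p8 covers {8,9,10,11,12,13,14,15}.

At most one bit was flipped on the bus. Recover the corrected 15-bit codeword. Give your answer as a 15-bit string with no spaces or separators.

s1 (pos 1,3,5,7,9,11,13,15): 0⊕0⊕1⊕0⊕0⊕1⊕1⊕1 = 0
s2 (pos 2,3,6,7,10,11,14,15): 1⊕0⊕1⊕0⊕1⊕1⊕0⊕1 = 1
s4 (pos 4,5,6,7,12,13,14,15): 1⊕1⊕1⊕0⊕0⊕1⊕0⊕1 = 1
s8 (pos 8,9,10,11,12,13,14,15): 1⊕0⊕1⊕1⊕0⊕1⊕0⊕1 = 1
Syndrome s8…s1 = 1110 → error at position 14.
Flip position 14: 010111010110101 → 010111010110111

010111010110111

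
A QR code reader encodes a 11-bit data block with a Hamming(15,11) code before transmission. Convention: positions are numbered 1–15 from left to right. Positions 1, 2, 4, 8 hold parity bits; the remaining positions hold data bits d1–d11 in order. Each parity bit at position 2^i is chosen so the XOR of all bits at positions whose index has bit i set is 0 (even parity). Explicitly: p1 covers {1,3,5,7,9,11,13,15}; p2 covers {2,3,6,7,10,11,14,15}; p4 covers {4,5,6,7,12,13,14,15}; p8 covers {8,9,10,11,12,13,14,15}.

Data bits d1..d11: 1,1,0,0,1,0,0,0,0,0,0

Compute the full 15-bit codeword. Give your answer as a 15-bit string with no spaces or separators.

Place data at non-parity positions: p1 p2 1 p4 1 0 0 p8 1 0 0 0 0 0 0
p1 (pos 1,3,5,7,9,11,13,15): XOR of data positions = 1⊕1⊕0⊕1⊕0⊕0⊕0 = 1
p2 (pos 2,3,6,7,10,11,14,15): XOR of data positions = 1⊕0⊕0⊕0⊕0⊕0⊕0 = 1
p4 (pos 4,5,6,7,12,13,14,15): XOR of data positions = 1⊕0⊕0⊕0⊕0⊕0⊕0 = 1
p8 (pos 8,9,10,11,12,13,14,15): XOR of data positions = 1⊕0⊕0⊕0⊕0⊕0⊕0 = 1
Codeword: 111110011000000

111110011000000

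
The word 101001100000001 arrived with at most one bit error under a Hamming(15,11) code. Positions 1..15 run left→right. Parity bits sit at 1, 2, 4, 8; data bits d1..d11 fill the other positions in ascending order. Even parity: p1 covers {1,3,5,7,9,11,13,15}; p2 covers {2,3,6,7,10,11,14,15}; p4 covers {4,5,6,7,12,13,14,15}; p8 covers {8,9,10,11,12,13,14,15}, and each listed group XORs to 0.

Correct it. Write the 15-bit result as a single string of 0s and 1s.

s1 (pos 1,3,5,7,9,11,13,15): 1⊕1⊕0⊕1⊕0⊕0⊕0⊕1 = 0
s2 (pos 2,3,6,7,10,11,14,15): 0⊕1⊕1⊕1⊕0⊕0⊕0⊕1 = 0
s4 (pos 4,5,6,7,12,13,14,15): 0⊕0⊕1⊕1⊕0⊕0⊕0⊕1 = 1
s8 (pos 8,9,10,11,12,13,14,15): 0⊕0⊕0⊕0⊕0⊕0⊕0⊕1 = 1
Syndrome s8…s1 = 1100 → error at position 12.
Flip position 12: 101001100000001 → 101001100001001

101001100001001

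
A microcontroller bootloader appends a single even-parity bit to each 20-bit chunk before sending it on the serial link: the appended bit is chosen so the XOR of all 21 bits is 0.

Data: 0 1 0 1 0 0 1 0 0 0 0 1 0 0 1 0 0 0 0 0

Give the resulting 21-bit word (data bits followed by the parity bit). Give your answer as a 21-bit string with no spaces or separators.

XOR of the 20 data bits: 0⊕1⊕0⊕1⊕0⊕0⊕1⊕0⊕0⊕0⊕0⊕1⊕0⊕0⊕1⊕0⊕0⊕0⊕0⊕0 = 1
Parity bit = 1 (so all 21 bits XOR to 0).

010100100001001000001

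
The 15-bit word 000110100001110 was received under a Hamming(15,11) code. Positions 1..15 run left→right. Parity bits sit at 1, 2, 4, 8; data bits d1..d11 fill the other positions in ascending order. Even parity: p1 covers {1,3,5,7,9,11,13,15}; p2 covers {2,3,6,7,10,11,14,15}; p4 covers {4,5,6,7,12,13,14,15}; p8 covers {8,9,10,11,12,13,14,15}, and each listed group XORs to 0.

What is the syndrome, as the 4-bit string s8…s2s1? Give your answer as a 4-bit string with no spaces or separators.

1001

s1 (pos 1,3,5,7,9,11,13,15): 0⊕0⊕1⊕1⊕0⊕0⊕1⊕0 = 1
s2 (pos 2,3,6,7,10,11,14,15): 0⊕0⊕0⊕1⊕0⊕0⊕1⊕0 = 0
s4 (pos 4,5,6,7,12,13,14,15): 1⊕1⊕0⊕1⊕1⊕1⊕1⊕0 = 0
s8 (pos 8,9,10,11,12,13,14,15): 0⊕0⊕0⊕0⊕1⊕1⊕1⊕0 = 1
Syndrome s8…s1 = 1001 → error at position 9.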